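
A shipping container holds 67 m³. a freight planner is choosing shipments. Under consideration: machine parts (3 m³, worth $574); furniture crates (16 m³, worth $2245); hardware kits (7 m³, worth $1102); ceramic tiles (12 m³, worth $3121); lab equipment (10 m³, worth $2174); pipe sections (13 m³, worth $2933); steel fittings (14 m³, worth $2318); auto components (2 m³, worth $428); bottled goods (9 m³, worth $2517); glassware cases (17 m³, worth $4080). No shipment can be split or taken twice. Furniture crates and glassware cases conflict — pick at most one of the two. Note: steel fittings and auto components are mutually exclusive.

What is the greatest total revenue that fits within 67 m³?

15827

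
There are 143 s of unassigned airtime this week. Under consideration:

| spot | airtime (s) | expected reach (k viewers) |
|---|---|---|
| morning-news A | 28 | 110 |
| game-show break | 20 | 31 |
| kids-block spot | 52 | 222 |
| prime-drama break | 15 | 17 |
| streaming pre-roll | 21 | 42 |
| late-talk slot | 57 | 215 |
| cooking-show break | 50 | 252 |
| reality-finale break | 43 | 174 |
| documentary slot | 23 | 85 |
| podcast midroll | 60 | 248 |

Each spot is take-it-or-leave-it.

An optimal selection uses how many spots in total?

3

The maximum expected reach within 143 s is 610.
For example morning-news A + cooking-show break + podcast midroll achieves it, using 138 s.
Every optimal selection uses 3 spots.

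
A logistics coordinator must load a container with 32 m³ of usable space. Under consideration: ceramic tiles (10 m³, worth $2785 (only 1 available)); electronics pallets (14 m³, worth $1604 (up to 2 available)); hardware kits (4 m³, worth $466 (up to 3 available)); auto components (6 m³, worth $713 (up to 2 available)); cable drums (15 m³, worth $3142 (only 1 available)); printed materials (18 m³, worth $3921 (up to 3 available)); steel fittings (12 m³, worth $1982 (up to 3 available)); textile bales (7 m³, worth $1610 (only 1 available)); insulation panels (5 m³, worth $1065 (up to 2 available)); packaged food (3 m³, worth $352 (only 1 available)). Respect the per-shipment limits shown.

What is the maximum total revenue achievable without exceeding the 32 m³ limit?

7537

The ratio heuristic lands on ceramic tiles + textile bales + 2×insulation panels + packaged food (6877) but leaves 2 m³ idle.
Replace 2×insulation panels and packaged food with cable drums: the trade gains 660 net, giving 7537 at 32 m³.
No other feasible combination exceeds 7537.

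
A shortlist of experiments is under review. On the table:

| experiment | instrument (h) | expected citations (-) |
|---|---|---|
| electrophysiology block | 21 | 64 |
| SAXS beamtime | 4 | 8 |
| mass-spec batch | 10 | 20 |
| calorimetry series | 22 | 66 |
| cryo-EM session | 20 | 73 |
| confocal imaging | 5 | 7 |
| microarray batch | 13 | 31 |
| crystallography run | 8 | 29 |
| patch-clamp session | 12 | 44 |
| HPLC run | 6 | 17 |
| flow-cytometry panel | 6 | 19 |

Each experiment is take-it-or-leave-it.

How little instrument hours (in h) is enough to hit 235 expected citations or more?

71

Need the lightest bundle worth ≥ 235.
Taking electrophysiology block + SAXS beamtime + cryo-EM session + crystallography run + patch-clamp session + HPLC run gives 235 (≥ 235) for 71 h.
Below 71 h the best achievable stays under 235.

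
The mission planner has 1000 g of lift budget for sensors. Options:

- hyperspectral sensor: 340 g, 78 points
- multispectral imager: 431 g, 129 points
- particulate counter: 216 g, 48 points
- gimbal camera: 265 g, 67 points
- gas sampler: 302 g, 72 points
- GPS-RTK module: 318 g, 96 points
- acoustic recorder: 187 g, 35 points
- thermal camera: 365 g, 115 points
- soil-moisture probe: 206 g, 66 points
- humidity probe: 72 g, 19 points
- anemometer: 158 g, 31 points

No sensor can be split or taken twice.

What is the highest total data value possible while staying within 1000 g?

296

The ratio ordering already packs tightly: GPS-RTK module + thermal camera + soil-moisture probe + humidity probe, 961 g, 296.
That's the maximum — no swap from here does better than 296.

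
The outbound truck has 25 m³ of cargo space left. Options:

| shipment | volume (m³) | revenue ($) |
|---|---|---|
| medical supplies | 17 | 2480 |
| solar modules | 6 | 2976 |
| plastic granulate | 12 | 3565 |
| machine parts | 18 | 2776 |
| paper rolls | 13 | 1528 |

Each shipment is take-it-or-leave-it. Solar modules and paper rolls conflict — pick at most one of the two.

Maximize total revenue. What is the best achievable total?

6541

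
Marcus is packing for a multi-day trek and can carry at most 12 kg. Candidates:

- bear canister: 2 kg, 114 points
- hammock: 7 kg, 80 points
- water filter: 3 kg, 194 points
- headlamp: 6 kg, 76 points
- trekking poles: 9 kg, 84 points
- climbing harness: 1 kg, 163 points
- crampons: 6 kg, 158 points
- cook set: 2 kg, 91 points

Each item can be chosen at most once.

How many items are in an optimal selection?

Optimal total is 629.
One optimal bundle: bear canister + water filter + climbing harness + crampons (12 kg).
Every optimal selection uses 4 items.

4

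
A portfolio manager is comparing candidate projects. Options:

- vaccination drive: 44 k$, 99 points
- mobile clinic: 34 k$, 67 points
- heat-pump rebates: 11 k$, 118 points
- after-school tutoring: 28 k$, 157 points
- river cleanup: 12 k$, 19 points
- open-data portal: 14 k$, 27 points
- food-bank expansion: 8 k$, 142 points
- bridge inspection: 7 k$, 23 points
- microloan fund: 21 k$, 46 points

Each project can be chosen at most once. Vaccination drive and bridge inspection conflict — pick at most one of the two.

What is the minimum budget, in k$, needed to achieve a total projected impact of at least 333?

47

Minimise k$ subject to total projected impact ≥ 333.
heat-pump rebates + after-school tutoring + food-bank expansion: 417 projected impact at 47 k$.
Below 47 k$ the best achievable stays under 333.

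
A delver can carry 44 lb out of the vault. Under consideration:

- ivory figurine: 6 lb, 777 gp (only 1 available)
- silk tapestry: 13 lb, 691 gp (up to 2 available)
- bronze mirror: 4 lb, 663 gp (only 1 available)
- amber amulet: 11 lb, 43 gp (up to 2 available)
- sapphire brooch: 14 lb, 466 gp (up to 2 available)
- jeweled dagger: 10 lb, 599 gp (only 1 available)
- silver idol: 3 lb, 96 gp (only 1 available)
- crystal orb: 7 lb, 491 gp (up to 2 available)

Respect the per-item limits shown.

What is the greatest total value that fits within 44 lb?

3317

A density-first pass picks ivory figurine + bronze mirror + jeweled dagger + silver idol + 2×crystal orb — 3117 at 37 lb.
Replace crystal orb with silk tapestry: the trade gains 200 net, giving 3317 at 43 lb.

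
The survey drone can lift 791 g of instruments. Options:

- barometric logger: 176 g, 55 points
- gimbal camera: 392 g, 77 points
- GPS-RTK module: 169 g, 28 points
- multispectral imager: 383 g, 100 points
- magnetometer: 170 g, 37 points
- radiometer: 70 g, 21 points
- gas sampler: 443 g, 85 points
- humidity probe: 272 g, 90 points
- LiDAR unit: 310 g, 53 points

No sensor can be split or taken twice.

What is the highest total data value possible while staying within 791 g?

211

Taking the top-ratio sensors first gives barometric logger + magnetometer + radiometer + humidity probe for 203 (688 g).
Dropping barometric logger and magnetometer frees 346 g; slotting in multispectral imager (383 g) lifts the total to 211 at 725 g.
Nothing else within 791 g beats 211.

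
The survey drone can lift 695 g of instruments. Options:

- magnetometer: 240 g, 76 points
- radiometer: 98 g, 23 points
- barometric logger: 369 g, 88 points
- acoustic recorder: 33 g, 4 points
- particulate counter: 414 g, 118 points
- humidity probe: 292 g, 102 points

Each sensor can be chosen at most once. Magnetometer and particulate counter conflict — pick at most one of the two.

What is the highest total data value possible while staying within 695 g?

Magnetometer + radiometer + acoustic recorder + humidity probe uses 663 of the 695 g and totals 205.
Runner-up magnetometer + radiometer + humidity probe tops out at 201.

205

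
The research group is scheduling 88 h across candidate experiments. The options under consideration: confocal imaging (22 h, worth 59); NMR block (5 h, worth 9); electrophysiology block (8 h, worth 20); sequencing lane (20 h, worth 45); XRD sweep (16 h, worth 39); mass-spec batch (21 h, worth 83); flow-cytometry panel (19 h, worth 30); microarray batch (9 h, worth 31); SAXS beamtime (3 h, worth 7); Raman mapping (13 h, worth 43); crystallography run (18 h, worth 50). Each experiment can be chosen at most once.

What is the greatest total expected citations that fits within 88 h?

275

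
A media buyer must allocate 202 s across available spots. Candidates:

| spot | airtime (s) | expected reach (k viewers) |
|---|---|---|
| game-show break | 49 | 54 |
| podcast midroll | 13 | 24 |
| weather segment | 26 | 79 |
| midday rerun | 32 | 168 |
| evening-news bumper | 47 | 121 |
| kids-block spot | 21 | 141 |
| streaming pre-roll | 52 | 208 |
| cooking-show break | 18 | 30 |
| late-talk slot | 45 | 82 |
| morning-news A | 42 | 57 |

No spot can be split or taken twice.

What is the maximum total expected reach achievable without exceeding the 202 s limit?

747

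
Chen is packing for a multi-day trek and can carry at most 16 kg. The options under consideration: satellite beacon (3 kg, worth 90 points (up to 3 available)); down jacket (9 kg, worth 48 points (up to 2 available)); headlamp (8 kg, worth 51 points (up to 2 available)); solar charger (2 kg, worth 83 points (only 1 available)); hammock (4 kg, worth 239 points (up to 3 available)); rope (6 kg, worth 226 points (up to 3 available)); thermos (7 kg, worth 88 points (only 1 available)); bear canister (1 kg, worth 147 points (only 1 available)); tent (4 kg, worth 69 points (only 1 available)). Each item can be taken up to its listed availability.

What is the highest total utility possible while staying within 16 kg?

By utility per kg: bear canister 147.00, hammock 59.75, solar charger 41.50, rope 37.67 lead.
A density-first pass picks solar charger + 3×hammock + bear canister — 947 at 15 kg.
Dropping solar charger frees 2 kg; slotting in satellite beacon (3 kg) lifts the total to 954 at 16 kg.

954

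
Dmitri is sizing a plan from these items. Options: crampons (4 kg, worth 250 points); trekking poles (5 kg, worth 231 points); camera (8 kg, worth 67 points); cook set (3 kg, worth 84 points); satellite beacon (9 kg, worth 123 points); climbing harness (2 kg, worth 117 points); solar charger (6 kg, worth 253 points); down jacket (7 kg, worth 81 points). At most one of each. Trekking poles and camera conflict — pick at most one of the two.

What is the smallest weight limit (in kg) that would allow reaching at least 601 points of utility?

12

Need the lightest bundle worth ≥ 601.
crampons + climbing harness + solar charger reaches 620 using 12 kg.
Any bundle with less than 12 kg falls short of 601.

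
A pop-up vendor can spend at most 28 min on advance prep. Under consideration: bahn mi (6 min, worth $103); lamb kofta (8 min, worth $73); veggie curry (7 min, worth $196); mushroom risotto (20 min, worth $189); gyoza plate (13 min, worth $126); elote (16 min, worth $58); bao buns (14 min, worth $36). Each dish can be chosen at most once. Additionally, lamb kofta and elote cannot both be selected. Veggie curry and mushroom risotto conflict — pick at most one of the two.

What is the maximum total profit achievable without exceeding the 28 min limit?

Density check — veggie curry 28.00, bahn mi 17.17, gyoza plate 9.69 are the best per min.
The ratio ordering already packs tightly: bahn mi + veggie curry + gyoza plate, 26 min, 425.
Next best is lamb kofta + veggie curry + gyoza plate at 395 (28 min) — short by 30.

425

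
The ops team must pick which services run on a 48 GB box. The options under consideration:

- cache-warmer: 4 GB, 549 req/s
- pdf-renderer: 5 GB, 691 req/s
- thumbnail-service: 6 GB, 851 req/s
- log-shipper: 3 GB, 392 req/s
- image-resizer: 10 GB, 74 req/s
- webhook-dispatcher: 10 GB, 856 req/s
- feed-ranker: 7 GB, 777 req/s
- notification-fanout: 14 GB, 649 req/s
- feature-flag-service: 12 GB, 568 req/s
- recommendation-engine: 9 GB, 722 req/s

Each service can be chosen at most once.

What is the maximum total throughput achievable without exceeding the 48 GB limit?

4838

Cache-warmer + pdf-renderer + thumbnail-service + log-shipper + webhook-dispatcher + feed-ranker + recommendation-engine uses 44 of the 48 GB and totals 4838.
Every other selection either busts 48 GB or fails to beat 4838.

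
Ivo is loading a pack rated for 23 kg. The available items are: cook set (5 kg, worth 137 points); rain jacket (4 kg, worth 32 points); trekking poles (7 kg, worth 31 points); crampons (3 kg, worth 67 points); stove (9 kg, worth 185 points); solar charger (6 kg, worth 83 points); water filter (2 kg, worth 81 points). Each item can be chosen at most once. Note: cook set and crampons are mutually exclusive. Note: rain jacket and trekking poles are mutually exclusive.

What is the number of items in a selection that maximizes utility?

4

The maximum utility within 23 kg is 486.
cook set + stove + solar charger + water filter hits 486 at 22 kg.
All optima have 4 items.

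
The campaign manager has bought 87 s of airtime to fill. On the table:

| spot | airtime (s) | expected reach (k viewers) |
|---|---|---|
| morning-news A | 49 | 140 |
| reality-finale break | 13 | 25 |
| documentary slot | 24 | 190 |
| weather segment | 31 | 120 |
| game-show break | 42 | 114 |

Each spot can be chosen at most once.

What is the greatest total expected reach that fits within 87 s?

355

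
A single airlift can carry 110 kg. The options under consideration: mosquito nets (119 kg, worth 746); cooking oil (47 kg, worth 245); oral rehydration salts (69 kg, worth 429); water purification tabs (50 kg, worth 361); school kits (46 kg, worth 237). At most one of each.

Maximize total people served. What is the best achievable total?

606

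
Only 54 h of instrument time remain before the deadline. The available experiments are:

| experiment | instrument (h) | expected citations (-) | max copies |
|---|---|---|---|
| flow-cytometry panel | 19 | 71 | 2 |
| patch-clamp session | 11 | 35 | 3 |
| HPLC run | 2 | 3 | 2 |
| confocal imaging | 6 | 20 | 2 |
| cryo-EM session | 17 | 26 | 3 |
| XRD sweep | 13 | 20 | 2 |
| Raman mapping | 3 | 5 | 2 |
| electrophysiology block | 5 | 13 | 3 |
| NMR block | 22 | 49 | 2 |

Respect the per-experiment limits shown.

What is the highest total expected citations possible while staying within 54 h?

190

The ratio heuristic lands on 2×flow-cytometry panel + 2×confocal imaging + Raman mapping (187) but leaves 1 h idle.
Replace 2×confocal imaging and Raman mapping with patch-clamp session + electrophysiology block: the trade gains 3 net, giving 190 at 54 h.
Every other selection either busts 54 h or exceeds an availability limit or fails to beat 190.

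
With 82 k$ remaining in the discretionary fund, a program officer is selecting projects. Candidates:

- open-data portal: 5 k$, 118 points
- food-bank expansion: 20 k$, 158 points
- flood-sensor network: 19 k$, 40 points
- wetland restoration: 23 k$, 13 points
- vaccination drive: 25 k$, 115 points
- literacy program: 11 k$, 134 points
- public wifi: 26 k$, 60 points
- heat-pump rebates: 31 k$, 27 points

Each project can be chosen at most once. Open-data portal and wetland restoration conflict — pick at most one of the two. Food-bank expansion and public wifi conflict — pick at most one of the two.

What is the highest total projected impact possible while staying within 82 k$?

565

Taking open-data portal + food-bank expansion + flood-sensor network + vaccination drive + literacy program: 80 k$ used, 565 in projected impact.
The spare 2 k$ is too small for any remaining project, and no feasible exchange beats 565.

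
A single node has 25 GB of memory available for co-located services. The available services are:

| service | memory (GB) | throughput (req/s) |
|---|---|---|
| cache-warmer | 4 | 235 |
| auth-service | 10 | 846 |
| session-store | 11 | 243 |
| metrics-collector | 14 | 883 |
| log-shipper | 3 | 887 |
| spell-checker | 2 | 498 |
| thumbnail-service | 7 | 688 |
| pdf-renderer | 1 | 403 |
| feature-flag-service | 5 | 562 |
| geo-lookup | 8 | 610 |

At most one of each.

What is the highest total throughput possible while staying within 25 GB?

Taking the top-ratio services first gives cache-warmer + log-shipper + spell-checker + thumbnail-service + pdf-renderer + feature-flag-service for 3273 (22 GB).
Replace thumbnail-service with auth-service: the trade gains 158 net, giving 3431 at 25 GB.
Every other selection either busts 25 GB or fails to beat 3431.

3431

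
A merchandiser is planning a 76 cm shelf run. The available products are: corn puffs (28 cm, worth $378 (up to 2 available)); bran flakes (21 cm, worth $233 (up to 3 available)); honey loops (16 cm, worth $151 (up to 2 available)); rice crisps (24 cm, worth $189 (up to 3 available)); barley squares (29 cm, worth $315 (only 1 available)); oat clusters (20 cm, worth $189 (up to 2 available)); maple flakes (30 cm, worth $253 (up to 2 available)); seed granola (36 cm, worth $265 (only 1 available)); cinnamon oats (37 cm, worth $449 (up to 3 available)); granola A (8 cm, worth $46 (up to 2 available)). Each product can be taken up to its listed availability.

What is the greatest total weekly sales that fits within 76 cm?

The ratio ordering already packs tightly: 2×corn puffs + oat clusters, 76 cm, 945.

945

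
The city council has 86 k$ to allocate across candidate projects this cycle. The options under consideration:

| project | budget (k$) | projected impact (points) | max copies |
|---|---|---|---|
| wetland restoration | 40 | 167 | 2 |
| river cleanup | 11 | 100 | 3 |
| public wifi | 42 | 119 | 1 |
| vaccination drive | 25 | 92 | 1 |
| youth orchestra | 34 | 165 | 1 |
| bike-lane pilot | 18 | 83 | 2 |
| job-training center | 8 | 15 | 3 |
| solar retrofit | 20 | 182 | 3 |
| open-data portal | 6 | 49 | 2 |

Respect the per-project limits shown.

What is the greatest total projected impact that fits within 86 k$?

Density check — solar retrofit 9.10, river cleanup 9.09, open-data portal 8.17 are the best per k$.
The ratio heuristic lands on 2×river cleanup + 3×solar retrofit (746) but leaves 4 k$ idle.
The 20 k$ tied up in solar retrofit is better spent on river cleanup + 2×open-data portal — total rises to 762 (85 k$).
The spare 1 k$ is too small for any remaining project, and no exchange beats 762.

762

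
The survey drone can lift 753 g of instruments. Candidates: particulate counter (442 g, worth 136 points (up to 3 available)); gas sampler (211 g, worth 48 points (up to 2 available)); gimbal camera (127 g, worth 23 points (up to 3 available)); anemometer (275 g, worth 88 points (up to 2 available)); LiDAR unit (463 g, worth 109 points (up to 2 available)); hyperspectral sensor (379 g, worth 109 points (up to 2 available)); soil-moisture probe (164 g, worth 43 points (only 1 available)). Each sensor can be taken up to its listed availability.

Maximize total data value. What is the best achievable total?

224

Filling by ratio: 2×anemometer + soil-moisture probe for 219, with 39 g left unused.
Replace anemometer and soil-moisture probe with particulate counter: the trade gains 5 net, giving 224 at 717 g.
No other feasible combination exceeds 224.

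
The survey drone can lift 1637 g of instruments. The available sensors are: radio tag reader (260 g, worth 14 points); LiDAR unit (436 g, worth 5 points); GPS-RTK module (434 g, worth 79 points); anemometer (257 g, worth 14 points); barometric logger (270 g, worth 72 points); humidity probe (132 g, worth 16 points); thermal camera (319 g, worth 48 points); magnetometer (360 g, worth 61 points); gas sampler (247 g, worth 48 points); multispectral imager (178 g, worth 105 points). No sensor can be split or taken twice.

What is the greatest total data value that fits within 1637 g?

381

By data value per g: multispectral imager 0.59, barometric logger 0.27, gas sampler 0.19, GPS-RTK module 0.18 lead.
Best packing: GPS-RTK module + barometric logger + humidity probe + magnetometer + gas sampler + multispectral imager — 1621 g, 381 total.
Next best is GPS-RTK module + barometric logger + humidity probe + thermal camera + gas sampler + multispectral imager at 368 (1580 g) — short by 13.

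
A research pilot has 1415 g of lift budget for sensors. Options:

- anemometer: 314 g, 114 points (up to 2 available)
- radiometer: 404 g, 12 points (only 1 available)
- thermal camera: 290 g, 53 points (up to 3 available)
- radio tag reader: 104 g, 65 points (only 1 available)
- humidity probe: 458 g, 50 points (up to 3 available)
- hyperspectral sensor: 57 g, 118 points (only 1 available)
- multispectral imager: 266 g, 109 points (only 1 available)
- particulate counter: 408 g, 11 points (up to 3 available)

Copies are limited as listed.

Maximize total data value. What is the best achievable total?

573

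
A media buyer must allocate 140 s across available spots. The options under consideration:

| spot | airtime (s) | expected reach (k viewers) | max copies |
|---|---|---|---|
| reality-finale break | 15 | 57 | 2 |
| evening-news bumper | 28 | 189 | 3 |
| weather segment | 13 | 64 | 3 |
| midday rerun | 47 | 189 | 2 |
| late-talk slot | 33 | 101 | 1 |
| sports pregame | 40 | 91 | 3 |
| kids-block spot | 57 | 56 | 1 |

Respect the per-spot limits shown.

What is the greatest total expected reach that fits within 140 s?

The ratio ordering already packs tightly: reality-finale break + 3×evening-news bumper + 3×weather segment, 138 s, 816.
Nothing else within 140 s beats 816.

816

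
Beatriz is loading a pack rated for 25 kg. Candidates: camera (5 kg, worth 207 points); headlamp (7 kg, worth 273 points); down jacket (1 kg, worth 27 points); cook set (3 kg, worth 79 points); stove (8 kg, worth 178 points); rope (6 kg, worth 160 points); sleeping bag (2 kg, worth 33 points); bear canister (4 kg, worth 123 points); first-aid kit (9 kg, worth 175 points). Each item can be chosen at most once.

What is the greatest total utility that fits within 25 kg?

Taking the top-ratio items first gives camera + headlamp + down jacket + rope + sleeping bag + bear canister for 823 (25 kg).
The 3 kg tied up in down jacket and sleeping bag is better spent on cook set — total rises to 842 (25 kg).
That's the maximum — no swap from here does better than 842.

842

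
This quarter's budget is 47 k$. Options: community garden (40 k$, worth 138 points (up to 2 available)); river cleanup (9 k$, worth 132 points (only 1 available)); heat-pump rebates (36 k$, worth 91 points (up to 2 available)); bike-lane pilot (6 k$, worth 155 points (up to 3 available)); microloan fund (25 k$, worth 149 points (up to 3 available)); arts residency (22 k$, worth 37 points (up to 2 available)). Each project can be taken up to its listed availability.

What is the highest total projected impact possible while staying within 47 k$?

614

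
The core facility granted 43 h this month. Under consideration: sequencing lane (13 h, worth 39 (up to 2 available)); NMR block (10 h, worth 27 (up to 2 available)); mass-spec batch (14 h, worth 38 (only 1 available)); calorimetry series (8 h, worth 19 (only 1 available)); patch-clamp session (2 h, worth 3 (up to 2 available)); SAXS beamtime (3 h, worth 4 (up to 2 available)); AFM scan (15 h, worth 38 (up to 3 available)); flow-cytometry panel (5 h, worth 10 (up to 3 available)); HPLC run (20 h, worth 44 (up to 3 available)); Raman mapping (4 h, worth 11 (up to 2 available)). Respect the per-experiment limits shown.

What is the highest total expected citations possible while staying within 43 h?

120

By expected citations per h: sequencing lane 3.00, Raman mapping 2.75, mass-spec batch 2.71 lead.
The ratio heuristic lands on 2×sequencing lane + calorimetry series + 2×Raman mapping (119) but leaves 1 h idle.
Replace calorimetry series and Raman mapping with NMR block + SAXS beamtime: the trade gains 1 net, giving 120 at 43 h.
Every other selection either busts 43 h or exceeds an availability limit or fails to beat 120.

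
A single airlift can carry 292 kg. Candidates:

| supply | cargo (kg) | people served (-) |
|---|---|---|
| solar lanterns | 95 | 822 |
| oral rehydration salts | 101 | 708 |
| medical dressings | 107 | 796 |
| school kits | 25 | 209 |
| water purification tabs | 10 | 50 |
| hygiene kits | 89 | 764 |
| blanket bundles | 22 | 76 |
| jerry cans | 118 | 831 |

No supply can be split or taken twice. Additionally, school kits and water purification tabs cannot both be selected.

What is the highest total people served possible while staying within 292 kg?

Solar lanterns + medical dressings + hygiene kits uses 291 of the 292 kg and totals 2382.
No other feasible combination exceeds 2382.

2382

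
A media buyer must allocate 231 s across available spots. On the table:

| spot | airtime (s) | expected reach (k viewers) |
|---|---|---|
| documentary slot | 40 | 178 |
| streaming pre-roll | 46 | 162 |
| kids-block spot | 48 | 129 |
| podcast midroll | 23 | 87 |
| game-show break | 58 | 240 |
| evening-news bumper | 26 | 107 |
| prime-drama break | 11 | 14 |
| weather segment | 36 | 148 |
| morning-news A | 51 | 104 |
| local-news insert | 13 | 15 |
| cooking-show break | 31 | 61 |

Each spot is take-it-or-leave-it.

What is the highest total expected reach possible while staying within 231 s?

922

Best packing: documentary slot + streaming pre-roll + podcast midroll + game-show break + evening-news bumper + weather segment — 229 s, 922 total.
Nothing else within 231 s beats 922.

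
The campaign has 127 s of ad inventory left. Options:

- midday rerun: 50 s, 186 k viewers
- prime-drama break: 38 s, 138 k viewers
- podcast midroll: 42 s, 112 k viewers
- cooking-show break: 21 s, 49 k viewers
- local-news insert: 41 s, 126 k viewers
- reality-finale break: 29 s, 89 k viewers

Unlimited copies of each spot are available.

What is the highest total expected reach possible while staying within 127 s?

462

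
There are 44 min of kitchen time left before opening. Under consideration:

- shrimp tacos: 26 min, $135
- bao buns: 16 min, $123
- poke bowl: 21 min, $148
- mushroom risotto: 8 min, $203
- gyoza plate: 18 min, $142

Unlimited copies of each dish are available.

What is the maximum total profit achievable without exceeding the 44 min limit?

1015

5×mushroom risotto uses 40 of the 44 min and totals 1015.
No other feasible combination exceeds 1015.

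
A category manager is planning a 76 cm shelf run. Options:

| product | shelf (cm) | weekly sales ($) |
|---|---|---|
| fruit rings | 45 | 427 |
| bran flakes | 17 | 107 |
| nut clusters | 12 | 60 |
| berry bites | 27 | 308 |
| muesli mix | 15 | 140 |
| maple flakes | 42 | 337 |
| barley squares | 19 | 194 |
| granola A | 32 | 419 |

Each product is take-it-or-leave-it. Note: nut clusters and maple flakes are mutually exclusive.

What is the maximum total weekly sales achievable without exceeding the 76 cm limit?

867

By weekly sales per cm: granola A 13.09, berry bites 11.41, barley squares 10.21, fruit rings 9.49 lead.
Berry bites + muesli mix + granola A uses 74 of the 76 cm and totals 867.
Next best is bran flakes + berry bites + granola A at 834 (76 cm) — short by 33.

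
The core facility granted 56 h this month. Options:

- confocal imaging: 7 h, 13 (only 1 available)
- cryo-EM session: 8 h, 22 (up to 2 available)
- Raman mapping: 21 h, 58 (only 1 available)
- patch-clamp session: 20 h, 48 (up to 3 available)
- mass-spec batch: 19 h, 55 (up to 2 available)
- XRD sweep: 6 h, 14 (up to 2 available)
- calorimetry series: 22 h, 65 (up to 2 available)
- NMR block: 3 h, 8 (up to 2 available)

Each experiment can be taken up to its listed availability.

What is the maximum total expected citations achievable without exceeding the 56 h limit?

160

Ranking by ratio (expected citations/h): calorimetry series 2.95, mass-spec batch 2.89, Raman mapping 2.76, cryo-EM session 2.75.
XRD sweep + 2×calorimetry series + 2×NMR block uses 56 of the 56 h and totals 160.
No other feasible combination exceeds 160.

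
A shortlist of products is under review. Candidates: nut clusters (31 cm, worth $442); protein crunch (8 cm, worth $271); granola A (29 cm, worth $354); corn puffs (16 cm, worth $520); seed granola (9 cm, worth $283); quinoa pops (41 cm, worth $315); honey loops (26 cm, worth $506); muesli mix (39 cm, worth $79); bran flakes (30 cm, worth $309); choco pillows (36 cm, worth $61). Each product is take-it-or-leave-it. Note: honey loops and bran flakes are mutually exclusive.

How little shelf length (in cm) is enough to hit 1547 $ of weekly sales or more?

Minimise cm subject to total weekly sales ≥ 1547.
protein crunch + corn puffs + seed granola + honey loops: 1580 weekly sales at 59 cm.
No combination under 59 cm hits 1547.

59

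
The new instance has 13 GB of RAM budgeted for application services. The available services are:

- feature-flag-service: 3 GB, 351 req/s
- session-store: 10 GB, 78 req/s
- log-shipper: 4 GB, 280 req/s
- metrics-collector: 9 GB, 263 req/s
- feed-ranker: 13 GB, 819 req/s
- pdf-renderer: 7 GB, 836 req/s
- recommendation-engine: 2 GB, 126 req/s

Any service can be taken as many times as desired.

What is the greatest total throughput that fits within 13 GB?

1538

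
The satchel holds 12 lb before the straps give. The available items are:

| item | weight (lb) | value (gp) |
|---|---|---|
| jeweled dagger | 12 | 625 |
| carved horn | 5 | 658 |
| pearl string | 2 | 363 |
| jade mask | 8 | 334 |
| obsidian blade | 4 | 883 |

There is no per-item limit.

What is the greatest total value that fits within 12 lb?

2649

Best packing: 3×obsidian blade — 12 lb, 2649 total.
No other feasible combination exceeds 2649.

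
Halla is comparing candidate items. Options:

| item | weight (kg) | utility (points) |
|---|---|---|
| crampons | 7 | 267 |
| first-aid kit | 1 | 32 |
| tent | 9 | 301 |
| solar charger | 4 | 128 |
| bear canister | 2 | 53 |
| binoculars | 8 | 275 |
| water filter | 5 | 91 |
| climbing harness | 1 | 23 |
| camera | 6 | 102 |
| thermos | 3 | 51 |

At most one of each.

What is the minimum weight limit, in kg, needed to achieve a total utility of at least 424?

12

Minimise kg subject to total utility ≥ 424.
Taking crampons + first-aid kit + solar charger gives 427 (≥ 424) for 12 kg.
Below 12 kg the best achievable stays under 424.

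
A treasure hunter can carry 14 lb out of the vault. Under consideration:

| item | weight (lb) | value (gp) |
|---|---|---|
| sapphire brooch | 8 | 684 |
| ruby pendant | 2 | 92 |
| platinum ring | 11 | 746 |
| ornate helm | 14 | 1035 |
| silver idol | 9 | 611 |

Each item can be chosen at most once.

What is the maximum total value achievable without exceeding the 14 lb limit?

Taking the top-ratio items first gives sapphire brooch + ruby pendant for 776 (10 lb).
Dropping sapphire brooch and ruby pendant frees 10 lb; slotting in ornate helm (14 lb) lifts the total to 1035 at 14 lb.
The closest alternative, ruby pendant + platinum ring, reaches only 838.

1035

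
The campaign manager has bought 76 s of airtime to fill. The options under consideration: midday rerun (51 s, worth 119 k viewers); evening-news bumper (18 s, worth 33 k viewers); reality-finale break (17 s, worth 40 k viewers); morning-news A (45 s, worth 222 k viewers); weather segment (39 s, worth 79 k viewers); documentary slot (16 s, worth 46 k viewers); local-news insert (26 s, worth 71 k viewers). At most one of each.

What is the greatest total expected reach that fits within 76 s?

293

The ratio heuristic lands on morning-news A + documentary slot (268) but leaves 15 s idle.
The 16 s tied up in documentary slot is better spent on local-news insert — total rises to 293 (71 s).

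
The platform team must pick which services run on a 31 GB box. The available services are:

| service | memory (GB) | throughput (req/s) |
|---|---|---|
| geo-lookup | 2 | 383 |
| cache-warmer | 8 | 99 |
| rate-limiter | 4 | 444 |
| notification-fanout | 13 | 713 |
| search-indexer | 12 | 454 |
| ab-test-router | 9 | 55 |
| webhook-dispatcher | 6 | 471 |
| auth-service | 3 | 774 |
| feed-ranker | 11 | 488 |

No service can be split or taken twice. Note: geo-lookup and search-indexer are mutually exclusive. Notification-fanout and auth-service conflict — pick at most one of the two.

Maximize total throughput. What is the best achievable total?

2560

Best packing: geo-lookup + rate-limiter + webhook-dispatcher + auth-service + feed-ranker — 26 GB, 2560 total.
Next best is geo-lookup + cache-warmer + webhook-dispatcher + auth-service + feed-ranker at 2215 (30 GB) — short by 345.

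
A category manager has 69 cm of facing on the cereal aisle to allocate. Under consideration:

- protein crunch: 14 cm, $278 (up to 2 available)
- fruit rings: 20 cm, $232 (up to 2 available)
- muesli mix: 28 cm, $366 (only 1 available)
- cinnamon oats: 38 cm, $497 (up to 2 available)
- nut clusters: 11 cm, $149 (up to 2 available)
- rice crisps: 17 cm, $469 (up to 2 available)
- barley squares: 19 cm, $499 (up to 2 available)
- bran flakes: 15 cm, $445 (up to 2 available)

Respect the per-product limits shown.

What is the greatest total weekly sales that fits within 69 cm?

1888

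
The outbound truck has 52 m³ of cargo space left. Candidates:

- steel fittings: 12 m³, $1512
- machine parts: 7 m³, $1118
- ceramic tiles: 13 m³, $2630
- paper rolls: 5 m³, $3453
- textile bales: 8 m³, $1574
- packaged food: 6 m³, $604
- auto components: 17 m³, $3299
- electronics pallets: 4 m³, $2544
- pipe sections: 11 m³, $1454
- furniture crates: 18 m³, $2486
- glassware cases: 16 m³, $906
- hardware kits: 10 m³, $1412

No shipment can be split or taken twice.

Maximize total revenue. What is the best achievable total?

By revenue per m³: paper rolls 690.60, electronics pallets 636.00, ceramic tiles 202.31, textile bales 196.75 lead.
Taking the top-ratio shipments first gives ceramic tiles + paper rolls + textile bales + auto components + electronics pallets for 13500 (47 m³).
Replace textile bales with machine parts + packaged food: the trade gains 148 net, giving 13648 at 52 m³.
Next best is ceramic tiles + paper rolls + textile bales + auto components + electronics pallets at 13500 (47 m³) — short by 148.

13648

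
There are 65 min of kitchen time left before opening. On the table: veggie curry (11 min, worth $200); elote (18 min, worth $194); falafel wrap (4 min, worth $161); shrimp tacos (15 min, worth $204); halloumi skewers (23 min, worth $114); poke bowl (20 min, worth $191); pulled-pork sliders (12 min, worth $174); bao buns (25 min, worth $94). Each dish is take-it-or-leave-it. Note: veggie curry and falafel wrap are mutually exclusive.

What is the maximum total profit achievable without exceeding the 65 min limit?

789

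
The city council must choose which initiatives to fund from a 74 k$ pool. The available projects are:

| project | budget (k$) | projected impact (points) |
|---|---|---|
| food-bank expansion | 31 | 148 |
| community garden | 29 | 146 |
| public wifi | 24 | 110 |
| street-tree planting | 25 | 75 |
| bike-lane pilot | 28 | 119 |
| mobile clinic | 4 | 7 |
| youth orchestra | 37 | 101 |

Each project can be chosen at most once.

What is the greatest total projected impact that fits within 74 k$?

301

By projected impact per k$: community garden 5.03, food-bank expansion 4.77, public wifi 4.58, bike-lane pilot 4.25 lead.
Best packing: food-bank expansion + community garden + mobile clinic — 64 k$, 301 total.
Next best is food-bank expansion + community garden at 294 (60 k$) — short by 7.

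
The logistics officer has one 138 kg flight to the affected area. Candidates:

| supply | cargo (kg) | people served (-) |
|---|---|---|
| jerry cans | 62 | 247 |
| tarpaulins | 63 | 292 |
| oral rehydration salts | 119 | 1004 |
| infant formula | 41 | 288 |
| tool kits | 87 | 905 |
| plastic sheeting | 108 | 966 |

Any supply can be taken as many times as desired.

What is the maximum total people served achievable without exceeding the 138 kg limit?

Infant formula + tool kits uses 128 of the 138 kg and totals 1193.
No other feasible combination exceeds 1193.

1193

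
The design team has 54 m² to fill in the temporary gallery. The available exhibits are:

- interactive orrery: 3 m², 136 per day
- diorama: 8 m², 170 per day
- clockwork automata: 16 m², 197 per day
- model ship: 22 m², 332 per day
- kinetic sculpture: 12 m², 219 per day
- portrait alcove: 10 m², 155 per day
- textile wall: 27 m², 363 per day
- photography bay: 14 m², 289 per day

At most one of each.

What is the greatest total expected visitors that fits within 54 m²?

Density check — interactive orrery 45.33, diorama 21.25, photography bay 20.64 are the best per m².
Taking the top-ratio exhibits first gives interactive orrery + diorama + kinetic sculpture + portrait alcove + photography bay for 969 (47 m²).
Dropping portrait alcove frees 10 m²; slotting in clockwork automata (16 m²) lifts the total to 1011 at 53 m².

1011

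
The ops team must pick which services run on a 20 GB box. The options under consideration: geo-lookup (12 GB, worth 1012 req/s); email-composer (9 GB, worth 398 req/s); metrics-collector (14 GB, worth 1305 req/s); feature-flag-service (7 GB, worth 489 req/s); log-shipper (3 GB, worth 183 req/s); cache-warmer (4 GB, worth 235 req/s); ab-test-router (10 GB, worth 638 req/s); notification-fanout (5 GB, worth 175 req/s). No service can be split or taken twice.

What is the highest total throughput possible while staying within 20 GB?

1540

Taking the top-ratio services first gives metrics-collector + log-shipper for 1488 (17 GB).
Dropping log-shipper frees 3 GB; slotting in cache-warmer (4 GB) lifts the total to 1540 at 18 GB.
Every other selection either busts 20 GB or fails to beat 1540.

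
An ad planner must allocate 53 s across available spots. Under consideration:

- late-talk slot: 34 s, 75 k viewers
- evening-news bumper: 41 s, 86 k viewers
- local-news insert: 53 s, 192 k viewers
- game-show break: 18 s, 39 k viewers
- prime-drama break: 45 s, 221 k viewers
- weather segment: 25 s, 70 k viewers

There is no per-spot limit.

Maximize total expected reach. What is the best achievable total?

By expected reach per s: prime-drama break 4.91, local-news insert 3.62, weather segment 2.80, late-talk slot 2.21 lead.
Taking prime-drama break: 45 s used, 221 in expected reach.
The spare 8 s is too small for any remaining spot, and no exchange beats 221.

221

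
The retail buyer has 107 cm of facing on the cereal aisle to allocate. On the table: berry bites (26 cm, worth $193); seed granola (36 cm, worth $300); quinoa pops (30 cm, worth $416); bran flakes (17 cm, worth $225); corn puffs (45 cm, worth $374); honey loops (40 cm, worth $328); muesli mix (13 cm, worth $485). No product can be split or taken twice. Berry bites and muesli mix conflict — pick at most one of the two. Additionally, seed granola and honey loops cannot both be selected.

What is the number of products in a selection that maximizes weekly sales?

Optimal total is 1500.
One optimal bundle: quinoa pops + bran flakes + corn puffs + muesli mix (105 cm).
All optima have 4 products.

4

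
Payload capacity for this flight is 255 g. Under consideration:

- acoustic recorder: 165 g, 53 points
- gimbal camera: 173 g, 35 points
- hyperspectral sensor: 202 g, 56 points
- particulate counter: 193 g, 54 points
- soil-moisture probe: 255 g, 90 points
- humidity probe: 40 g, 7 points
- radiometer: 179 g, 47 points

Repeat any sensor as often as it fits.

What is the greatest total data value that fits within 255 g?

Taking soil-moisture probe: 255 g used, 90 in data value.
No other feasible combination exceeds 90.

90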